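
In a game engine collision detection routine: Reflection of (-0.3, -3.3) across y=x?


Reflection over y=x: (x,y) -> (y,x)
(-0.3, -3.3) -> (-3.3, -0.3)

(-3.3, -0.3)


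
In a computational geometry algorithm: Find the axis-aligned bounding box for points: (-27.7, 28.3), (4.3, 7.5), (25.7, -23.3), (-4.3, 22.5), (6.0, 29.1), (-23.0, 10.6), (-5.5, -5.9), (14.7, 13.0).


x range: [-27.7, 25.7]
y range: [-23.3, 29.1]
Bounding box: (-27.7,-23.3) to (25.7,29.1)

(-27.7,-23.3) to (25.7,29.1)


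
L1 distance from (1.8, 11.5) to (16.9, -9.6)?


|1.8-16.9| + |11.5-(-9.6)| = 15.1 + 21.1 = 36.2

36.2


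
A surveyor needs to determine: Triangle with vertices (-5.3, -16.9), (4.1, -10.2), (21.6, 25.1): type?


Side lengths squared: AB^2=133.25, BC^2=1552.34, CA^2=2487.61
Sorted: [133.25, 1552.34, 2487.61]
By sides: Scalene, By angles: Obtuse

Scalene, Obtuse


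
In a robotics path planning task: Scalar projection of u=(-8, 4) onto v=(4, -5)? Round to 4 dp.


u.v = -52, |v| = sqrt(41) = 6.4031
Scalar projection = u.v / |v| = -52 / sqrt(41) = -8.121

-8.121


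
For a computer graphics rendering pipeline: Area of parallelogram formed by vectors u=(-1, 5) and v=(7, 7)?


|u x v| = |(-1)*7 - 5*7|
= |(-7) - 35| = 42

42


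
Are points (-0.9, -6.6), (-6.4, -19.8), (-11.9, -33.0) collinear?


Cross product: ((-6.4)-(-0.9))*((-33)-(-6.6)) - ((-19.8)-(-6.6))*((-11.9)-(-0.9))
= 0

Yes, collinear


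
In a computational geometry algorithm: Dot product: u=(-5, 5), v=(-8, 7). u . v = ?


u . v = u_x*v_x + u_y*v_y = (-5)*(-8) + 5*7
= 40 + 35 = 75

75


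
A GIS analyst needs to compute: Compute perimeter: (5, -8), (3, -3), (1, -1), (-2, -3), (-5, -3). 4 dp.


Sides: (5, -8)->(3, -3): sqrt(29) = 5.385165, (3, -3)->(1, -1): sqrt(8) = 2.828427, (1, -1)->(-2, -3): sqrt(13) = 3.605551, (-2, -3)->(-5, -3): sqrt(9) = 3, (-5, -3)->(5, -8): sqrt(125) = 11.18034
Sum = 25.999483
Perimeter = 25.9995

25.9995


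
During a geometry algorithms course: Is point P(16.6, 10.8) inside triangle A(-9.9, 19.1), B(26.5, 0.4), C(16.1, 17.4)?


Cross products: AB x AP = 193.43, BC x BP = 60.14, CA x CP = 170.75
All same sign? yes

Yes, inside


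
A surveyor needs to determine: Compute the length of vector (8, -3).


|u| = sqrt(8^2 + (-3)^2) = sqrt(73) = 8.544

8.544


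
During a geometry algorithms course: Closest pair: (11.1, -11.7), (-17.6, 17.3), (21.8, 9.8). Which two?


d(P0,P1) = 40.8006, d(P0,P2) = 24.0154, d(P1,P2) = 40.1075
Closest: P0 and P2

Closest pair: (11.1, -11.7) and (21.8, 9.8), distance = 24.0154


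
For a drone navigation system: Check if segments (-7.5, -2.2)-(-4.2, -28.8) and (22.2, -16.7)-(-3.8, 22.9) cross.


Cross products: d1=799.12, d2=1360.04, d3=742.17, d4=181.25
d1*d2 < 0 and d3*d4 < 0? no

No, they don't intersect


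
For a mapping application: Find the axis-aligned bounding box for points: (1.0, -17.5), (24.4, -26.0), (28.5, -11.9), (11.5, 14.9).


x range: [1, 28.5]
y range: [-26, 14.9]
Bounding box: (1,-26) to (28.5,14.9)

(1,-26) to (28.5,14.9)


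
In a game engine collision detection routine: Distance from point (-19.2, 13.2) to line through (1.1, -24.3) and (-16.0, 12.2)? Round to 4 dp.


|cross product| = 99.7
|line direction| = sqrt(1624.66) = 40.3071
Distance = 99.7/sqrt(1624.66) = 2.4735

2.4735


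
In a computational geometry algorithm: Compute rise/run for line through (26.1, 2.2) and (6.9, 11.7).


slope = (y2-y1)/(x2-x1) = (11.7-2.2)/(6.9-26.1) = 9.5/(-19.2) = -0.4948

-0.4948


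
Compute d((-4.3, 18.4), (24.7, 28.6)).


dx=29, dy=10.2
d^2 = 29^2 + 10.2^2 = 945.04
d = sqrt(945.04) = 30.7415

30.7415


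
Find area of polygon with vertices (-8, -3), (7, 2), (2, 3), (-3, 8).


Shoelace sum: ((-8)*2 - 7*(-3)) + (7*3 - 2*2) + (2*8 - (-3)*3) + ((-3)*(-3) - (-8)*8)
= 120
Area = |120|/2 = 60

60


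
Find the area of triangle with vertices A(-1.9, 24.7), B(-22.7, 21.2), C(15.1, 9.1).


Area = |x_A(y_B-y_C) + x_B(y_C-y_A) + x_C(y_A-y_B)|/2
= |(-22.99) + 354.12 + 52.85|/2
= 383.98/2 = 191.99

191.99


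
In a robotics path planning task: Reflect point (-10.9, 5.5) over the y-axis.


Reflection over y-axis: (x,y) -> (-x,y)
(-10.9, 5.5) -> (10.9, 5.5)

(10.9, 5.5)


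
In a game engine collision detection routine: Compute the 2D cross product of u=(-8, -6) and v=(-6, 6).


u x v = u_x*v_y - u_y*v_x = (-8)*6 - (-6)*(-6)
= (-48) - 36 = -84

-84


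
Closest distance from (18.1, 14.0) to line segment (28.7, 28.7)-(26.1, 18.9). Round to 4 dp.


Project P onto AB: t = 1 (clamped to [0,1])
Closest point on segment: (26.1, 18.9)
Distance: 9.3814

9.3814


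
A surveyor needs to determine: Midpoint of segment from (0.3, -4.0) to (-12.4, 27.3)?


M = ((0.3+(-12.4))/2, ((-4)+27.3)/2)
= (-6.05, 11.65)

(-6.05, 11.65)


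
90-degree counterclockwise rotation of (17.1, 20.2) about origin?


90° CCW: (x,y) -> (-y, x)
(17.1,20.2) -> (-20.2, 17.1)

(-20.2, 17.1)


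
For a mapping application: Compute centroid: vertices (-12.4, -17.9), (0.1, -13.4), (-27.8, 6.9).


Centroid = ((x_A+x_B+x_C)/3, (y_A+y_B+y_C)/3)
= (((-12.4)+0.1+(-27.8))/3, ((-17.9)+(-13.4)+6.9)/3)
= (-13.3667, -8.1333)

(-13.3667, -8.1333)


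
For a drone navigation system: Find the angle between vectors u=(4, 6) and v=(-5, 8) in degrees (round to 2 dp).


u.v = 28, |u| = sqrt(52) = 7.2111, |v| = sqrt(89) = 9.434
cos(theta) = u.v/(|u||v|) = 28/sqrt(4628) = 0.411587
theta = acos(0.411587) = 65.7 degrees

65.7 degrees


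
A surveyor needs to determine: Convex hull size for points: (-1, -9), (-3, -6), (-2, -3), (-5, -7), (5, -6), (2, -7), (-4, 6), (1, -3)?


Convex hull vertices (CCW): (-5, -7), (-1, -9), (5, -6), (-4, 6)
Count = 4

4


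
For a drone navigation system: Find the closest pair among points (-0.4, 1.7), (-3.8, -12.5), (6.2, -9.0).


d(P0,P1) = 14.6014, d(P0,P2) = 12.5718, d(P1,P2) = 10.5948
Closest: P1 and P2

Closest pair: (-3.8, -12.5) and (6.2, -9.0), distance = 10.5948


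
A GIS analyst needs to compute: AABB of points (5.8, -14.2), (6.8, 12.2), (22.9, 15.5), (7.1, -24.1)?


x range: [5.8, 22.9]
y range: [-24.1, 15.5]
Bounding box: (5.8,-24.1) to (22.9,15.5)

(5.8,-24.1) to (22.9,15.5)


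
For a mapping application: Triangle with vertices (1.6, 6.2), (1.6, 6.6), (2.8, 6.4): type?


Side lengths squared: AB^2=0.16, BC^2=1.48, CA^2=1.48
Sorted: [0.16, 1.48, 1.48]
By sides: Isosceles, By angles: Acute

Isosceles, Acute


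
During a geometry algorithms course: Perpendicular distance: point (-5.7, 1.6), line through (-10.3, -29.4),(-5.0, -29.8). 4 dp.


|cross product| = 166.14
|line direction| = sqrt(28.25) = 5.3151
Distance = 166.14/sqrt(28.25) = 31.2583

31.2583


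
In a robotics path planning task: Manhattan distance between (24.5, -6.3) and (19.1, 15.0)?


|24.5-19.1| + |(-6.3)-15| = 5.4 + 21.3 = 26.7

26.7


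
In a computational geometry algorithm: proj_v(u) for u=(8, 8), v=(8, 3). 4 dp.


u.v = 88, |v| = sqrt(73) = 8.544
Scalar projection = u.v / |v| = 88 / sqrt(73) = 10.2996

10.2996


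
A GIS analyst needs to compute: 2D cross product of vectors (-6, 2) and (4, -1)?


u x v = u_x*v_y - u_y*v_x = (-6)*(-1) - 2*4
= 6 - 8 = -2

-2


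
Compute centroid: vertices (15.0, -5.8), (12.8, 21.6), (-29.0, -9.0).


Centroid = ((x_A+x_B+x_C)/3, (y_A+y_B+y_C)/3)
= ((15+12.8+(-29))/3, ((-5.8)+21.6+(-9))/3)
= (-0.4, 2.2667)

(-0.4, 2.2667)


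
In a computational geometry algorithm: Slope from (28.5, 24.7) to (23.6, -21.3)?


slope = (y2-y1)/(x2-x1) = ((-21.3)-24.7)/(23.6-28.5) = (-46)/(-4.9) = 9.3878

9.3878


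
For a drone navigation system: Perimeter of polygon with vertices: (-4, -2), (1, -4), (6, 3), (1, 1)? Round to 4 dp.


Sides: (-4, -2)->(1, -4): sqrt(29) = 5.385165, (1, -4)->(6, 3): sqrt(74) = 8.602325, (6, 3)->(1, 1): sqrt(29) = 5.385165, (1, 1)->(-4, -2): sqrt(34) = 5.830952
Sum = 25.203607
Perimeter = 25.2036

25.2036


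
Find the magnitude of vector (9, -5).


|u| = sqrt(9^2 + (-5)^2) = sqrt(106) = 10.2956

10.2956


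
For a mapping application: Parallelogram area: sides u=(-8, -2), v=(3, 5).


|u x v| = |(-8)*5 - (-2)*3|
= |(-40) - (-6)| = 34

34


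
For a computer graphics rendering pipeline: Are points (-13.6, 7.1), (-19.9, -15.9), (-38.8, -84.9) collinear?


Cross product: ((-19.9)-(-13.6))*((-84.9)-7.1) - ((-15.9)-7.1)*((-38.8)-(-13.6))
= 0

Yes, collinear


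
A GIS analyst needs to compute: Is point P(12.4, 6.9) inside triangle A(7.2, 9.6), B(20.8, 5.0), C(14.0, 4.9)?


Cross products: AB x AP = -12.8, BC x BP = -13.76, CA x CP = -6.08
All same sign? yes

Yes, inside


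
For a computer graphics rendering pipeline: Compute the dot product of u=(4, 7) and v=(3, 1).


u . v = u_x*v_x + u_y*v_y = 4*3 + 7*1
= 12 + 7 = 19

19


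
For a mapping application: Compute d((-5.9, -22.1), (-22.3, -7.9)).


dx=-16.4, dy=14.2
d^2 = (-16.4)^2 + 14.2^2 = 470.6
d = sqrt(470.6) = 21.6933

21.6933


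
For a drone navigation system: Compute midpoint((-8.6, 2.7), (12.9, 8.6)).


M = (((-8.6)+12.9)/2, (2.7+8.6)/2)
= (2.15, 5.65)

(2.15, 5.65)


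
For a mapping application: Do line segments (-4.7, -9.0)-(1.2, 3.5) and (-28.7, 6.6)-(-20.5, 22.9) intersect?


Cross products: d1=-519.12, d2=-512.79, d3=392.04, d4=385.71
d1*d2 < 0 and d3*d4 < 0? no

No, they don't intersect


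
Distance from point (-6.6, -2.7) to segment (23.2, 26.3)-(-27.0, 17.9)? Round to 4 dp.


Project P onto AB: t = 0.6715 (clamped to [0,1])
Closest point on segment: (-10.5088, 20.6595)
Distance: 23.6843

23.6843


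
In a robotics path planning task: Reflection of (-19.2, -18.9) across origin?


Reflection over origin: (x,y) -> (-x,-y)
(-19.2, -18.9) -> (19.2, 18.9)

(19.2, 18.9)


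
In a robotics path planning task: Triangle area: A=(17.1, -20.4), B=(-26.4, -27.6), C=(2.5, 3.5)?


Area = |x_A(y_B-y_C) + x_B(y_C-y_A) + x_C(y_A-y_B)|/2
= |(-531.81) + (-630.96) + 18|/2
= 1144.77/2 = 572.385

572.385


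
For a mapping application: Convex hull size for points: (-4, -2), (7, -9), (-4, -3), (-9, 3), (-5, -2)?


Convex hull vertices (CCW): (-9, 3), (-5, -2), (-4, -3), (7, -9)
Count = 4

4


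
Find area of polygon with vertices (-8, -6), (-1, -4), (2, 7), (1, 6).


Shoelace sum: ((-8)*(-4) - (-1)*(-6)) + ((-1)*7 - 2*(-4)) + (2*6 - 1*7) + (1*(-6) - (-8)*6)
= 74
Area = |74|/2 = 37

37


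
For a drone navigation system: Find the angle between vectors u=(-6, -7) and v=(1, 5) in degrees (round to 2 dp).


u.v = -41, |u| = sqrt(85) = 9.2195, |v| = sqrt(26) = 5.099
cos(theta) = u.v/(|u||v|) = -41/sqrt(2210) = -0.872143
theta = acos(-0.872143) = 150.71 degrees

150.71 degrees


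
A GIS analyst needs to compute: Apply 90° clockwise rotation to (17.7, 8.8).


90° CW: (x,y) -> (y, -x)
(17.7,8.8) -> (8.8, -17.7)

(8.8, -17.7)


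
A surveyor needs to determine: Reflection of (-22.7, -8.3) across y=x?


Reflection over y=x: (x,y) -> (y,x)
(-22.7, -8.3) -> (-8.3, -22.7)

(-8.3, -22.7)


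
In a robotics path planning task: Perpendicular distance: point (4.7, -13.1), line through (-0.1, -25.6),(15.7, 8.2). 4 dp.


|cross product| = 35.26
|line direction| = sqrt(1392.08) = 37.3106
Distance = 35.26/sqrt(1392.08) = 0.945

0.945


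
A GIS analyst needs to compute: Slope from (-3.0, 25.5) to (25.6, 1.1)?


slope = (y2-y1)/(x2-x1) = (1.1-25.5)/(25.6-(-3)) = (-24.4)/28.6 = -0.8531

-0.8531


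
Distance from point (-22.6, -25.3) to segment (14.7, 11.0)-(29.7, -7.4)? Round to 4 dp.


Project P onto AB: t = 0.1924 (clamped to [0,1])
Closest point on segment: (17.5858, 7.4601)
Distance: 51.8471

51.8471


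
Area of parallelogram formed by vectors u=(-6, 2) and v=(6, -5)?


|u x v| = |(-6)*(-5) - 2*6|
= |30 - 12| = 18

18


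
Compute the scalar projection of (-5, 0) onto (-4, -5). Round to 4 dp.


u.v = 20, |v| = sqrt(41) = 6.4031
Scalar projection = u.v / |v| = 20 / sqrt(41) = 3.1235

3.1235


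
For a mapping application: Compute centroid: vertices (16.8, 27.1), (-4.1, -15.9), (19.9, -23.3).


Centroid = ((x_A+x_B+x_C)/3, (y_A+y_B+y_C)/3)
= ((16.8+(-4.1)+19.9)/3, (27.1+(-15.9)+(-23.3))/3)
= (10.8667, -4.0333)

(10.8667, -4.0333)


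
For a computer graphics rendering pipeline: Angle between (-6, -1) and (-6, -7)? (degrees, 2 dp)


u.v = 43, |u| = sqrt(37) = 6.0828, |v| = sqrt(85) = 9.2195
cos(theta) = u.v/(|u||v|) = 43/sqrt(3145) = 0.766758
theta = acos(0.766758) = 39.94 degrees

39.94 degrees


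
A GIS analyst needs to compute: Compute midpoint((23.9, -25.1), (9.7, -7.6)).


M = ((23.9+9.7)/2, ((-25.1)+(-7.6))/2)
= (16.8, -16.35)

(16.8, -16.35)


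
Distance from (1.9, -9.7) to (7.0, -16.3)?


dx=5.1, dy=-6.6
d^2 = 5.1^2 + (-6.6)^2 = 69.57
d = sqrt(69.57) = 8.3409

8.3409


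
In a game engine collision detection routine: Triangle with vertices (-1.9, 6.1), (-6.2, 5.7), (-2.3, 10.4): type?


Side lengths squared: AB^2=18.65, BC^2=37.3, CA^2=18.65
Sorted: [18.65, 18.65, 37.3]
By sides: Isosceles, By angles: Right

Isosceles, Right


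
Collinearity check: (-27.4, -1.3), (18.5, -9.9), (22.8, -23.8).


Cross product: (18.5-(-27.4))*((-23.8)-(-1.3)) - ((-9.9)-(-1.3))*(22.8-(-27.4))
= -601.03

No, not collinear


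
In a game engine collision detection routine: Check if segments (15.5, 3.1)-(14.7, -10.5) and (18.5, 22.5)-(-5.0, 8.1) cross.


Cross products: d1=412.7, d2=720.78, d3=25.28, d4=-282.8
d1*d2 < 0 and d3*d4 < 0? no

No, they don't intersect


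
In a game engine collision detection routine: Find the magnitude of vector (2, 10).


|u| = sqrt(2^2 + 10^2) = sqrt(104) = 10.198

10.198


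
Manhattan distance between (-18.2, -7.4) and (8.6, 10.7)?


|(-18.2)-8.6| + |(-7.4)-10.7| = 26.8 + 18.1 = 44.9

44.9


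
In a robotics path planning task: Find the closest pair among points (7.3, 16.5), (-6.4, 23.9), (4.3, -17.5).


d(P0,P1) = 15.5708, d(P0,P2) = 34.1321, d(P1,P2) = 42.7604
Closest: P0 and P1

Closest pair: (7.3, 16.5) and (-6.4, 23.9), distance = 15.5708


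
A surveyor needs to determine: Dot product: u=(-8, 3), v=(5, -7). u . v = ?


u . v = u_x*v_x + u_y*v_y = (-8)*5 + 3*(-7)
= (-40) + (-21) = -61

-61


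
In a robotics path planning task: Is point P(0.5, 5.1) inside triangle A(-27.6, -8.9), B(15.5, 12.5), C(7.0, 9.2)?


Cross products: AB x AP = 2.06, BC x BP = 13.4, CA x CP = 24.21
All same sign? yes

Yes, inside


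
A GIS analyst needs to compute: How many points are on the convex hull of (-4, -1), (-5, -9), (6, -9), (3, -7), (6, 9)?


Convex hull vertices (CCW): (-5, -9), (6, -9), (6, 9), (-4, -1)
Count = 4

4


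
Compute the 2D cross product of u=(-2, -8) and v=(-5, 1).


u x v = u_x*v_y - u_y*v_x = (-2)*1 - (-8)*(-5)
= (-2) - 40 = -42

-42


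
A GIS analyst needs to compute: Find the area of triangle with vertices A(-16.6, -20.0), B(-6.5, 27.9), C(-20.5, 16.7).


Area = |x_A(y_B-y_C) + x_B(y_C-y_A) + x_C(y_A-y_B)|/2
= |(-185.92) + (-238.55) + 981.95|/2
= 557.48/2 = 278.74

278.74


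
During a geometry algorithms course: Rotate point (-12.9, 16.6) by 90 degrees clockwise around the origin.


90° CW: (x,y) -> (y, -x)
(-12.9,16.6) -> (16.6, 12.9)

(16.6, 12.9)


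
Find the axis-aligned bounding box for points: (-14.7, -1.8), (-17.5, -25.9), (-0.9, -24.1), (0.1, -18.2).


x range: [-17.5, 0.1]
y range: [-25.9, -1.8]
Bounding box: (-17.5,-25.9) to (0.1,-1.8)

(-17.5,-25.9) to (0.1,-1.8)


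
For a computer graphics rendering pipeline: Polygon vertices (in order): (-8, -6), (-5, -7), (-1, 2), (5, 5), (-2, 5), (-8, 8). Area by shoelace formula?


Shoelace sum: ((-8)*(-7) - (-5)*(-6)) + ((-5)*2 - (-1)*(-7)) + ((-1)*5 - 5*2) + (5*5 - (-2)*5) + ((-2)*8 - (-8)*5) + ((-8)*(-6) - (-8)*8)
= 165
Area = |165|/2 = 82.5

82.5


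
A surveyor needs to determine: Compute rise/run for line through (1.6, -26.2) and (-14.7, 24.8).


slope = (y2-y1)/(x2-x1) = (24.8-(-26.2))/((-14.7)-1.6) = 51/(-16.3) = -3.1288

-3.1288


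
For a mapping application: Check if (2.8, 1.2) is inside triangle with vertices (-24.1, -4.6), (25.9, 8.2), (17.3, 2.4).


Cross products: AB x AP = -54.32, BC x BP = -73.78, CA x CP = -51.82
All same sign? yes

Yes, inside


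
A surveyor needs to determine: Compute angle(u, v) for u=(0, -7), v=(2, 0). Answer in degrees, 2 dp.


u.v = 0, |u| = sqrt(49) = 7, |v| = sqrt(4) = 2
cos(theta) = u.v/(|u||v|) = 0/sqrt(196) = 0
theta = acos(0) = 90 degrees

90 degrees


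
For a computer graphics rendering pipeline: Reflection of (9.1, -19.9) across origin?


Reflection over origin: (x,y) -> (-x,-y)
(9.1, -19.9) -> (-9.1, 19.9)

(-9.1, 19.9)


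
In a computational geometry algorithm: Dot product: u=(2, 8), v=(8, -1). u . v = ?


u . v = u_x*v_x + u_y*v_y = 2*8 + 8*(-1)
= 16 + (-8) = 8

8


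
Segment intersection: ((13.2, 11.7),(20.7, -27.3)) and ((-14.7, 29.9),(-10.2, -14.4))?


Cross products: d1=1154.07, d2=1310.82, d3=-951.6, d4=-1108.35
d1*d2 < 0 and d3*d4 < 0? no

No, they don't intersect


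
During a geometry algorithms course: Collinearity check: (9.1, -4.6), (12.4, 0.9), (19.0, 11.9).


Cross product: (12.4-9.1)*(11.9-(-4.6)) - (0.9-(-4.6))*(19-9.1)
= 0

Yes, collinear


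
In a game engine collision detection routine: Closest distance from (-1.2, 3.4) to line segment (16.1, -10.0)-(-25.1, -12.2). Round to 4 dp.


Project P onto AB: t = 0.4014 (clamped to [0,1])
Closest point on segment: (-0.4373, -10.8831)
Distance: 14.3034

14.3034


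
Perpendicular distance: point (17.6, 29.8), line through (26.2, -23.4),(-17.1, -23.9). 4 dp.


|cross product| = 2307.86
|line direction| = sqrt(1875.14) = 43.3029
Distance = 2307.86/sqrt(1875.14) = 53.2958

53.2958


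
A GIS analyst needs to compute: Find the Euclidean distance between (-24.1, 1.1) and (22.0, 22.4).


dx=46.1, dy=21.3
d^2 = 46.1^2 + 21.3^2 = 2578.9
d = sqrt(2578.9) = 50.7829

50.7829


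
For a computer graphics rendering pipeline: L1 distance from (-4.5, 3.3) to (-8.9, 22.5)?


|(-4.5)-(-8.9)| + |3.3-22.5| = 4.4 + 19.2 = 23.6

23.6


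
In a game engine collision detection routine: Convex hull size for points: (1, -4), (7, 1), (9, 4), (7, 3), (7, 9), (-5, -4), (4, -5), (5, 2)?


Convex hull vertices (CCW): (-5, -4), (4, -5), (9, 4), (7, 9)
Count = 4

4


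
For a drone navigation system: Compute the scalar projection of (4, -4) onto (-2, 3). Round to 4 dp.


u.v = -20, |v| = sqrt(13) = 3.6056
Scalar projection = u.v / |v| = -20 / sqrt(13) = -5.547

-5.547


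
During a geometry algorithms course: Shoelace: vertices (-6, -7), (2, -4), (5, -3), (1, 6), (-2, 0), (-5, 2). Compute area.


Shoelace sum: ((-6)*(-4) - 2*(-7)) + (2*(-3) - 5*(-4)) + (5*6 - 1*(-3)) + (1*0 - (-2)*6) + ((-2)*2 - (-5)*0) + ((-5)*(-7) - (-6)*2)
= 140
Area = |140|/2 = 70

70


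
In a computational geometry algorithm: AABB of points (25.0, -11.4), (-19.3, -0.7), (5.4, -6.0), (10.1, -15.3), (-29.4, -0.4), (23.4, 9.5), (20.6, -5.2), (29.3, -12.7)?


x range: [-29.4, 29.3]
y range: [-15.3, 9.5]
Bounding box: (-29.4,-15.3) to (29.3,9.5)

(-29.4,-15.3) to (29.3,9.5)


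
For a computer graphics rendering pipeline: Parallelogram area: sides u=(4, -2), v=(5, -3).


|u x v| = |4*(-3) - (-2)*5|
= |(-12) - (-10)| = 2

2


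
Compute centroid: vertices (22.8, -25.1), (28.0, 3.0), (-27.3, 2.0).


Centroid = ((x_A+x_B+x_C)/3, (y_A+y_B+y_C)/3)
= ((22.8+28+(-27.3))/3, ((-25.1)+3+2)/3)
= (7.8333, -6.7)

(7.8333, -6.7)


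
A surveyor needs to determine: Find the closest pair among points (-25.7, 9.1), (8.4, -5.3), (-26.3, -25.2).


d(P0,P1) = 37.0158, d(P0,P2) = 34.3052, d(P1,P2) = 40.0012
Closest: P0 and P2

Closest pair: (-25.7, 9.1) and (-26.3, -25.2), distance = 34.3052


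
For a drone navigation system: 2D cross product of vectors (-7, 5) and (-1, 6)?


u x v = u_x*v_y - u_y*v_x = (-7)*6 - 5*(-1)
= (-42) - (-5) = -37

-37


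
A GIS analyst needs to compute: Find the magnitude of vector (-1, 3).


|u| = sqrt((-1)^2 + 3^2) = sqrt(10) = 3.1623

3.1623


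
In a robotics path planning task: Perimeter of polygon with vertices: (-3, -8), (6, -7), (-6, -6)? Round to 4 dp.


Sides: (-3, -8)->(6, -7): sqrt(82) = 9.055385, (6, -7)->(-6, -6): sqrt(145) = 12.041595, (-6, -6)->(-3, -8): sqrt(13) = 3.605551
Sum = 24.702531
Perimeter = 24.7025

24.7025


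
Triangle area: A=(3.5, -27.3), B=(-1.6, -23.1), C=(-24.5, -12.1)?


Area = |x_A(y_B-y_C) + x_B(y_C-y_A) + x_C(y_A-y_B)|/2
= |(-38.5) + (-24.32) + 102.9|/2
= 40.08/2 = 20.04

20.04


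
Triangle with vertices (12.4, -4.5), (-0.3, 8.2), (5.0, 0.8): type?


Side lengths squared: AB^2=322.58, BC^2=82.85, CA^2=82.85
Sorted: [82.85, 82.85, 322.58]
By sides: Isosceles, By angles: Obtuse

Isosceles, Obtuse


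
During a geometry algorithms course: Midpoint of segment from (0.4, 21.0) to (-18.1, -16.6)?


M = ((0.4+(-18.1))/2, (21+(-16.6))/2)
= (-8.85, 2.2)

(-8.85, 2.2)


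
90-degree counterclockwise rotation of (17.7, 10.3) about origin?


90° CCW: (x,y) -> (-y, x)
(17.7,10.3) -> (-10.3, 17.7)

(-10.3, 17.7)


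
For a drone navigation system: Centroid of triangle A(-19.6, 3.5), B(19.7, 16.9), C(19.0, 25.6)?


Centroid = ((x_A+x_B+x_C)/3, (y_A+y_B+y_C)/3)
= (((-19.6)+19.7+19)/3, (3.5+16.9+25.6)/3)
= (6.3667, 15.3333)

(6.3667, 15.3333)


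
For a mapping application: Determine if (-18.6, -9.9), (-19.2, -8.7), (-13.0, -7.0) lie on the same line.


Cross product: ((-19.2)-(-18.6))*((-7)-(-9.9)) - ((-8.7)-(-9.9))*((-13)-(-18.6))
= -8.46

No, not collinear


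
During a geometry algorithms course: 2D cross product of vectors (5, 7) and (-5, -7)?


u x v = u_x*v_y - u_y*v_x = 5*(-7) - 7*(-5)
= (-35) - (-35) = 0

0


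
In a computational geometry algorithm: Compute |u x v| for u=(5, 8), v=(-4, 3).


|u x v| = |5*3 - 8*(-4)|
= |15 - (-32)| = 47

47


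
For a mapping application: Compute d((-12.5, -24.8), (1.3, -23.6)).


dx=13.8, dy=1.2
d^2 = 13.8^2 + 1.2^2 = 191.88
d = sqrt(191.88) = 13.8521

13.8521


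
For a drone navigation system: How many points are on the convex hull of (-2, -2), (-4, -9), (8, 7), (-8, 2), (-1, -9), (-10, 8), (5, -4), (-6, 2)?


Convex hull vertices (CCW): (-10, 8), (-8, 2), (-4, -9), (-1, -9), (5, -4), (8, 7)
Count = 6

6


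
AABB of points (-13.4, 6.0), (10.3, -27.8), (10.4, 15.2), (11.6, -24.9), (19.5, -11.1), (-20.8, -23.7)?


x range: [-20.8, 19.5]
y range: [-27.8, 15.2]
Bounding box: (-20.8,-27.8) to (19.5,15.2)

(-20.8,-27.8) to (19.5,15.2)


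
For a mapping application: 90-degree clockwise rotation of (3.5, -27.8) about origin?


90° CW: (x,y) -> (y, -x)
(3.5,-27.8) -> (-27.8, -3.5)

(-27.8, -3.5)


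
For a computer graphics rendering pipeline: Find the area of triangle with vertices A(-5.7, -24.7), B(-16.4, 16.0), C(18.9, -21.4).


Area = |x_A(y_B-y_C) + x_B(y_C-y_A) + x_C(y_A-y_B)|/2
= |(-213.18) + (-54.12) + (-769.23)|/2
= 1036.53/2 = 518.265

518.265


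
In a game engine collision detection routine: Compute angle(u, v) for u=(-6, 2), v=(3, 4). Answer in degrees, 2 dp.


u.v = -10, |u| = sqrt(40) = 6.3246, |v| = sqrt(25) = 5
cos(theta) = u.v/(|u||v|) = -10/sqrt(1000) = -0.316228
theta = acos(-0.316228) = 108.43 degrees

108.43 degrees


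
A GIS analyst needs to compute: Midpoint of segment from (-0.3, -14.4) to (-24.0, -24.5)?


M = (((-0.3)+(-24))/2, ((-14.4)+(-24.5))/2)
= (-12.15, -19.45)

(-12.15, -19.45)


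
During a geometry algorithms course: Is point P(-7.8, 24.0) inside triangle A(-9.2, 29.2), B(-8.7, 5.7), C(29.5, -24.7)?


Cross products: AB x AP = 30.3, BC x BP = 726.42, CA x CP = 125.78
All same sign? yes

Yes, inside


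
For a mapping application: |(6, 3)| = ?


|u| = sqrt(6^2 + 3^2) = sqrt(45) = 6.7082

6.7082


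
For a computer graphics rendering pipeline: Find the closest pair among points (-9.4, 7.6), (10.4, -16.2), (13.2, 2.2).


d(P0,P1) = 30.9593, d(P0,P2) = 23.2362, d(P1,P2) = 18.6118
Closest: P1 and P2

Closest pair: (10.4, -16.2) and (13.2, 2.2), distance = 18.6118


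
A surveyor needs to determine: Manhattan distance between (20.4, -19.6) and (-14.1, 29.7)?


|20.4-(-14.1)| + |(-19.6)-29.7| = 34.5 + 49.3 = 83.8

83.8


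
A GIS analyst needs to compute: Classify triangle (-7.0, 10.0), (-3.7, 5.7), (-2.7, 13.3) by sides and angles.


Side lengths squared: AB^2=29.38, BC^2=58.76, CA^2=29.38
Sorted: [29.38, 29.38, 58.76]
By sides: Isosceles, By angles: Right

Isosceles, Right


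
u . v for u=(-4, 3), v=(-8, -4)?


u . v = u_x*v_x + u_y*v_y = (-4)*(-8) + 3*(-4)
= 32 + (-12) = 20

20


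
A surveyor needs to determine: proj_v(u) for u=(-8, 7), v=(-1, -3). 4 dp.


u.v = -13, |v| = sqrt(10) = 3.1623
Scalar projection = u.v / |v| = -13 / sqrt(10) = -4.111

-4.111


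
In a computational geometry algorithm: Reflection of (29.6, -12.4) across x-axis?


Reflection over x-axis: (x,y) -> (x,-y)
(29.6, -12.4) -> (29.6, 12.4)

(29.6, 12.4)


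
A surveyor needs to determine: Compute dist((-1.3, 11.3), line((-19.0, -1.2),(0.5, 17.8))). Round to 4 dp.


|cross product| = 92.55
|line direction| = sqrt(741.25) = 27.2259
Distance = 92.55/sqrt(741.25) = 3.3993

3.3993


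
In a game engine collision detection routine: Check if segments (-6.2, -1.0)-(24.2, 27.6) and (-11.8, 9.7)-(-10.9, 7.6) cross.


Cross products: d1=2.13, d2=91.71, d3=485.44, d4=395.86
d1*d2 < 0 and d3*d4 < 0? no

No, they don't intersect


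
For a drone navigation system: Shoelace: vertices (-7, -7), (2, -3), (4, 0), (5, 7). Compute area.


Shoelace sum: ((-7)*(-3) - 2*(-7)) + (2*0 - 4*(-3)) + (4*7 - 5*0) + (5*(-7) - (-7)*7)
= 89
Area = |89|/2 = 44.5

44.5


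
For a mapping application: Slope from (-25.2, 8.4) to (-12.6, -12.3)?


slope = (y2-y1)/(x2-x1) = ((-12.3)-8.4)/((-12.6)-(-25.2)) = (-20.7)/12.6 = -1.6429

-1.6429


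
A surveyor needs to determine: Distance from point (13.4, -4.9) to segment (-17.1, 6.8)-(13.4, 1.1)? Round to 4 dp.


Project P onto AB: t = 1 (clamped to [0,1])
Closest point on segment: (13.4, 1.1)
Distance: 6

6


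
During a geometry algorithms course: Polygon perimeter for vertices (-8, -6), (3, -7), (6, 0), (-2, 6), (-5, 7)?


Sides: (-8, -6)->(3, -7): sqrt(122) = 11.045361, (3, -7)->(6, 0): sqrt(58) = 7.615773, (6, 0)->(-2, 6): sqrt(100) = 10, (-2, 6)->(-5, 7): sqrt(10) = 3.162278, (-5, 7)->(-8, -6): sqrt(178) = 13.341664
Sum = 45.165076
Perimeter = 45.1651

45.1651


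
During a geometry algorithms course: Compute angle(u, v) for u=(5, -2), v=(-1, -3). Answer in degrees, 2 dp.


u.v = 1, |u| = sqrt(29) = 5.3852, |v| = sqrt(10) = 3.1623
cos(theta) = u.v/(|u||v|) = 1/sqrt(290) = 0.058722
theta = acos(0.058722) = 86.63 degrees

86.63 degrees


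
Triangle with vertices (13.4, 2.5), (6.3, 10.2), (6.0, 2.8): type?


Side lengths squared: AB^2=109.7, BC^2=54.85, CA^2=54.85
Sorted: [54.85, 54.85, 109.7]
By sides: Isosceles, By angles: Right

Isosceles, Right


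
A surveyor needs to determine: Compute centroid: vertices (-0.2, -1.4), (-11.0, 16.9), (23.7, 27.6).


Centroid = ((x_A+x_B+x_C)/3, (y_A+y_B+y_C)/3)
= (((-0.2)+(-11)+23.7)/3, ((-1.4)+16.9+27.6)/3)
= (4.1667, 14.3667)

(4.1667, 14.3667)


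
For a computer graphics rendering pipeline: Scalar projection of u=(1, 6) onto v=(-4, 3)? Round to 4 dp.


u.v = 14, |v| = sqrt(25) = 5
Scalar projection = u.v / |v| = 14 / sqrt(25) = 2.8

2.8


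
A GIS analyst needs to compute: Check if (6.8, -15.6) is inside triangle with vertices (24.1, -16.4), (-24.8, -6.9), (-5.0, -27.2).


Cross products: AB x AP = 125.23, BC x BP = 469.22, CA x CP = 210.12
All same sign? yes

Yes, inside


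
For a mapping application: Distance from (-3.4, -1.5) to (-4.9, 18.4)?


dx=-1.5, dy=19.9
d^2 = (-1.5)^2 + 19.9^2 = 398.26
d = sqrt(398.26) = 19.9565

19.9565


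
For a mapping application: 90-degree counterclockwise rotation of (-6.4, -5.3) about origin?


90° CCW: (x,y) -> (-y, x)
(-6.4,-5.3) -> (5.3, -6.4)

(5.3, -6.4)


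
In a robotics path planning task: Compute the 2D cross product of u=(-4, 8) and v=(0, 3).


u x v = u_x*v_y - u_y*v_x = (-4)*3 - 8*0
= (-12) - 0 = -12

-12


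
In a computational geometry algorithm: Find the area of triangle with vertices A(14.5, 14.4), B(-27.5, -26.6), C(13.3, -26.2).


Area = |x_A(y_B-y_C) + x_B(y_C-y_A) + x_C(y_A-y_B)|/2
= |(-5.8) + 1116.5 + 545.3|/2
= 1656/2 = 828

828


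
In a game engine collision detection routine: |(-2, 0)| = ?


|u| = sqrt((-2)^2 + 0^2) = sqrt(4) = 2

2


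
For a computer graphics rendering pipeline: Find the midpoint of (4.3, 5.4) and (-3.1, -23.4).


M = ((4.3+(-3.1))/2, (5.4+(-23.4))/2)
= (0.6, -9)

(0.6, -9)


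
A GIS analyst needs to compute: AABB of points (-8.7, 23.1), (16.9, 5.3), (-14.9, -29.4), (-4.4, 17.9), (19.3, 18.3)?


x range: [-14.9, 19.3]
y range: [-29.4, 23.1]
Bounding box: (-14.9,-29.4) to (19.3,23.1)

(-14.9,-29.4) to (19.3,23.1)


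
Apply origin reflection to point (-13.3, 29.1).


Reflection over origin: (x,y) -> (-x,-y)
(-13.3, 29.1) -> (13.3, -29.1)

(13.3, -29.1)


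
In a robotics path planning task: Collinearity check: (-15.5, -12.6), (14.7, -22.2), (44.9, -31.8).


Cross product: (14.7-(-15.5))*((-31.8)-(-12.6)) - ((-22.2)-(-12.6))*(44.9-(-15.5))
= 0

Yes, collinear


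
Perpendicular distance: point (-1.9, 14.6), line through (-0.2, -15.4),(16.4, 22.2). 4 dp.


|cross product| = 561.92
|line direction| = sqrt(1689.32) = 41.1013
Distance = 561.92/sqrt(1689.32) = 13.6716

13.6716


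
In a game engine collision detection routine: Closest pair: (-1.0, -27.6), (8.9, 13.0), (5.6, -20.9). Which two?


d(P0,P1) = 41.7896, d(P0,P2) = 9.4048, d(P1,P2) = 34.0602
Closest: P0 and P2

Closest pair: (-1.0, -27.6) and (5.6, -20.9), distance = 9.4048


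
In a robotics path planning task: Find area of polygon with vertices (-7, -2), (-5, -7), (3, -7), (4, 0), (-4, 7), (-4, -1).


Shoelace sum: ((-7)*(-7) - (-5)*(-2)) + ((-5)*(-7) - 3*(-7)) + (3*0 - 4*(-7)) + (4*7 - (-4)*0) + ((-4)*(-1) - (-4)*7) + ((-4)*(-2) - (-7)*(-1))
= 184
Area = |184|/2 = 92

92


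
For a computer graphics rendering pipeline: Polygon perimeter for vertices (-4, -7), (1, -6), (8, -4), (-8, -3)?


Sides: (-4, -7)->(1, -6): sqrt(26) = 5.09902, (1, -6)->(8, -4): sqrt(53) = 7.28011, (8, -4)->(-8, -3): sqrt(257) = 16.03122, (-8, -3)->(-4, -7): sqrt(32) = 5.656854
Sum = 34.067204
Perimeter = 34.0672

34.0672


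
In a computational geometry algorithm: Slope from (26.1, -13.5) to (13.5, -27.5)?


slope = (y2-y1)/(x2-x1) = ((-27.5)-(-13.5))/(13.5-26.1) = (-14)/(-12.6) = 1.1111

1.1111


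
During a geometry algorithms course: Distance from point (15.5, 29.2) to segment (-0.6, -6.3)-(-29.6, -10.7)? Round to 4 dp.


Project P onto AB: t = 0 (clamped to [0,1])
Closest point on segment: (-0.6, -6.3)
Distance: 38.9803

38.9803


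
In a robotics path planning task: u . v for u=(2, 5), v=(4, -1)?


u . v = u_x*v_x + u_y*v_y = 2*4 + 5*(-1)
= 8 + (-5) = 3

3


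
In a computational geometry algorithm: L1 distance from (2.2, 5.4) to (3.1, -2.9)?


|2.2-3.1| + |5.4-(-2.9)| = 0.9 + 8.3 = 9.2

9.2


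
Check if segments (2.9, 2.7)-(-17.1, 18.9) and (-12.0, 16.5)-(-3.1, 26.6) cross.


Cross products: d1=-273.31, d2=72.87, d3=-34.62, d4=-380.8
d1*d2 < 0 and d3*d4 < 0? no

No, they don't intersect


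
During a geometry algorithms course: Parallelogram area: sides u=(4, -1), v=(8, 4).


|u x v| = |4*4 - (-1)*8|
= |16 - (-8)| = 24

24


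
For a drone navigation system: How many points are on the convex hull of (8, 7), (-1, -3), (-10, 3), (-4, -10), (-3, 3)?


Convex hull vertices (CCW): (-10, 3), (-4, -10), (8, 7)
Count = 3

3


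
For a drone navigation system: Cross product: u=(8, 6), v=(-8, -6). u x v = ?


u x v = u_x*v_y - u_y*v_x = 8*(-6) - 6*(-8)
= (-48) - (-48) = 0

0


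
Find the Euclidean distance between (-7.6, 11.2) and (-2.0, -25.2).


dx=5.6, dy=-36.4
d^2 = 5.6^2 + (-36.4)^2 = 1356.32
d = sqrt(1356.32) = 36.8283

36.8283


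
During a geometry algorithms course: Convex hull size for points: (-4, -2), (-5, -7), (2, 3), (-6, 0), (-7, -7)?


Convex hull vertices (CCW): (-7, -7), (-5, -7), (2, 3), (-6, 0)
Count = 4

4


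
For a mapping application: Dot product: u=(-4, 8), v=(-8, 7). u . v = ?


u . v = u_x*v_x + u_y*v_y = (-4)*(-8) + 8*7
= 32 + 56 = 88

88


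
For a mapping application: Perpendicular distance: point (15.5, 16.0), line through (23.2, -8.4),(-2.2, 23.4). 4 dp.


|cross product| = 374.9
|line direction| = sqrt(1656.4) = 40.6989
Distance = 374.9/sqrt(1656.4) = 9.2116

9.2116


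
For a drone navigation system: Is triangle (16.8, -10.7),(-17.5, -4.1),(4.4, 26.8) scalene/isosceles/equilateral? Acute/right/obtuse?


Side lengths squared: AB^2=1220.05, BC^2=1434.42, CA^2=1560.01
Sorted: [1220.05, 1434.42, 1560.01]
By sides: Scalene, By angles: Acute

Scalene, Acute


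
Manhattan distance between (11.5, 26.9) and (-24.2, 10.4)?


|11.5-(-24.2)| + |26.9-10.4| = 35.7 + 16.5 = 52.2

52.2


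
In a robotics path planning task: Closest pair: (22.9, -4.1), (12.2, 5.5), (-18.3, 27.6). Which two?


d(P0,P1) = 14.3753, d(P0,P2) = 51.9839, d(P1,P2) = 37.6651
Closest: P0 and P1

Closest pair: (22.9, -4.1) and (12.2, 5.5), distance = 14.3753


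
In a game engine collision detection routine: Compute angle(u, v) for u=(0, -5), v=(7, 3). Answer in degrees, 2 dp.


u.v = -15, |u| = sqrt(25) = 5, |v| = sqrt(58) = 7.6158
cos(theta) = u.v/(|u||v|) = -15/sqrt(1450) = -0.393919
theta = acos(-0.393919) = 113.2 degrees

113.2 degrees


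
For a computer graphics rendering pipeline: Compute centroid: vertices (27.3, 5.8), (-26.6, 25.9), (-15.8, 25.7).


Centroid = ((x_A+x_B+x_C)/3, (y_A+y_B+y_C)/3)
= ((27.3+(-26.6)+(-15.8))/3, (5.8+25.9+25.7)/3)
= (-5.0333, 19.1333)

(-5.0333, 19.1333)


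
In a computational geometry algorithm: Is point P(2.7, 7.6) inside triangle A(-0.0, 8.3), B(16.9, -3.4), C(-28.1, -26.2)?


Cross products: AB x AP = 19.76, BC x BP = -818.76, CA x CP = -112.82
All same sign? no

No, outside


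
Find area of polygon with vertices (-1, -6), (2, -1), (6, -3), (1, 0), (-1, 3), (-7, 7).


Shoelace sum: ((-1)*(-1) - 2*(-6)) + (2*(-3) - 6*(-1)) + (6*0 - 1*(-3)) + (1*3 - (-1)*0) + ((-1)*7 - (-7)*3) + ((-7)*(-6) - (-1)*7)
= 82
Area = |82|/2 = 41

41


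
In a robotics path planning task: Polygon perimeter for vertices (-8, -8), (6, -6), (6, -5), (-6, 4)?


Sides: (-8, -8)->(6, -6): sqrt(200) = 14.142136, (6, -6)->(6, -5): sqrt(1) = 1, (6, -5)->(-6, 4): sqrt(225) = 15, (-6, 4)->(-8, -8): sqrt(148) = 12.165525
Sum = 42.307661
Perimeter = 42.3077

42.3077


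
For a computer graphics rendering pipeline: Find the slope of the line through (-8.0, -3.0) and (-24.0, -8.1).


slope = (y2-y1)/(x2-x1) = ((-8.1)-(-3))/((-24)-(-8)) = (-5.1)/(-16) = 0.3187

0.3187


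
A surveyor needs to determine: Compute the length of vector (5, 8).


|u| = sqrt(5^2 + 8^2) = sqrt(89) = 9.434

9.434


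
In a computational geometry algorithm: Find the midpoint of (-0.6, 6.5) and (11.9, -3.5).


M = (((-0.6)+11.9)/2, (6.5+(-3.5))/2)
= (5.65, 1.5)

(5.65, 1.5)


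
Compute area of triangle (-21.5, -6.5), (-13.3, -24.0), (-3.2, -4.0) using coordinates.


Area = |x_A(y_B-y_C) + x_B(y_C-y_A) + x_C(y_A-y_B)|/2
= |430 + (-33.25) + (-56)|/2
= 340.75/2 = 170.375

170.375


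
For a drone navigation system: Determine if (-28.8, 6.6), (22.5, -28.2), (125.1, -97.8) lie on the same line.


Cross product: (22.5-(-28.8))*((-97.8)-6.6) - ((-28.2)-6.6)*(125.1-(-28.8))
= 0

Yes, collinear


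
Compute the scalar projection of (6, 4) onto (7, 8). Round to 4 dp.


u.v = 74, |v| = sqrt(113) = 10.6301
Scalar projection = u.v / |v| = 74 / sqrt(113) = 6.9613

6.9613


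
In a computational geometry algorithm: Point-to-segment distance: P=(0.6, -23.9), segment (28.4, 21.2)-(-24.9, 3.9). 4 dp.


Project P onto AB: t = 0.7203 (clamped to [0,1])
Closest point on segment: (-9.9937, 8.7383)
Distance: 34.3145

34.3145


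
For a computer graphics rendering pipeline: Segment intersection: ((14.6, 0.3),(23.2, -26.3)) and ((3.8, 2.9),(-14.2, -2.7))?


Cross products: d1=107.28, d2=634.24, d3=-264.92, d4=-791.88
d1*d2 < 0 and d3*d4 < 0? no

No, they don't intersect


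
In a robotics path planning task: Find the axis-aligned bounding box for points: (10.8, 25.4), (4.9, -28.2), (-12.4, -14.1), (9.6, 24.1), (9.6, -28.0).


x range: [-12.4, 10.8]
y range: [-28.2, 25.4]
Bounding box: (-12.4,-28.2) to (10.8,25.4)

(-12.4,-28.2) to (10.8,25.4)


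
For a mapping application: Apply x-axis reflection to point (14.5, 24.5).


Reflection over x-axis: (x,y) -> (x,-y)
(14.5, 24.5) -> (14.5, -24.5)

(14.5, -24.5)


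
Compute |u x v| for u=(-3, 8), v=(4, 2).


|u x v| = |(-3)*2 - 8*4|
= |(-6) - 32| = 38

38


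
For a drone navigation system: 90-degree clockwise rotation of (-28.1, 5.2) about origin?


90° CW: (x,y) -> (y, -x)
(-28.1,5.2) -> (5.2, 28.1)

(5.2, 28.1)


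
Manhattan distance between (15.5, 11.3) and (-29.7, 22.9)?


|15.5-(-29.7)| + |11.3-22.9| = 45.2 + 11.6 = 56.8

56.8


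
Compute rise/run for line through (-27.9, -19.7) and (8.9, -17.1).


slope = (y2-y1)/(x2-x1) = ((-17.1)-(-19.7))/(8.9-(-27.9)) = 2.6/36.8 = 0.0707

0.0707


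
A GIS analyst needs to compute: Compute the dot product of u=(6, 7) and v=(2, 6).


u . v = u_x*v_x + u_y*v_y = 6*2 + 7*6
= 12 + 42 = 54

54


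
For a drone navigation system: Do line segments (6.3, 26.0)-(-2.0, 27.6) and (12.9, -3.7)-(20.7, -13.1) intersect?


Cross products: d1=169.62, d2=104.08, d3=235.95, d4=301.49
d1*d2 < 0 and d3*d4 < 0? no

No, they don't intersect


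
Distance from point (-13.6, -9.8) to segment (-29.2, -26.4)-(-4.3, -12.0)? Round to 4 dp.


Project P onto AB: t = 0.7584 (clamped to [0,1])
Closest point on segment: (-10.3158, -15.479)
Distance: 6.5603

6.5603


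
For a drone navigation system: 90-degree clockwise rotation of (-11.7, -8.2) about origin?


90° CW: (x,y) -> (y, -x)
(-11.7,-8.2) -> (-8.2, 11.7)

(-8.2, 11.7)


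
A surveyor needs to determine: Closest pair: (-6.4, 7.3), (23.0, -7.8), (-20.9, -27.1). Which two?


d(P0,P1) = 33.051, d(P0,P2) = 37.3311, d(P1,P2) = 47.9552
Closest: P0 and P1

Closest pair: (-6.4, 7.3) and (23.0, -7.8), distance = 33.051


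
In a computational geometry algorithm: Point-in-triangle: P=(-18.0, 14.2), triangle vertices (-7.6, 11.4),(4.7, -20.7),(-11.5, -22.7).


Cross products: AB x AP = -299.4, BC x BP = -610.78, CA x CP = 365.56
All same sign? no

No, outside


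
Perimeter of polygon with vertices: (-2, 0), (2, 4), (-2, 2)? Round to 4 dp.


Sides: (-2, 0)->(2, 4): sqrt(32) = 5.656854, (2, 4)->(-2, 2): sqrt(20) = 4.472136, (-2, 2)->(-2, 0): sqrt(4) = 2
Sum = 12.12899
Perimeter = 12.129

12.129


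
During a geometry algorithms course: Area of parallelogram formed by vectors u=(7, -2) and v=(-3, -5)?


|u x v| = |7*(-5) - (-2)*(-3)|
= |(-35) - 6| = 41

41


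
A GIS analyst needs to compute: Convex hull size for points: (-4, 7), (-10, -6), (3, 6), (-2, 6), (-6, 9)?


Convex hull vertices (CCW): (-10, -6), (3, 6), (-6, 9)
Count = 3

3


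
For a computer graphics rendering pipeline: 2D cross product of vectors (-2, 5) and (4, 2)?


u x v = u_x*v_y - u_y*v_x = (-2)*2 - 5*4
= (-4) - 20 = -24

-24


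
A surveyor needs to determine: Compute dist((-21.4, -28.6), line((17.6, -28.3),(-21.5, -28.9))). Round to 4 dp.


|cross product| = 11.67
|line direction| = sqrt(1529.17) = 39.1046
Distance = 11.67/sqrt(1529.17) = 0.2984

0.2984


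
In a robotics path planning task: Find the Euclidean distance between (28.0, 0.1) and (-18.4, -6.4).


dx=-46.4, dy=-6.5
d^2 = (-46.4)^2 + (-6.5)^2 = 2195.21
d = sqrt(2195.21) = 46.8531

46.8531
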